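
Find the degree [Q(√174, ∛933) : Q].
[Q(√174, ∛933) : Q] = 6

Let L = Q(√174, ∛933). Since Q(√174) ⊂ L and [Q(√174):Q] = 2, the tower law gives 2 | [L:Q]. Likewise Q(∛933) ⊂ L with [Q(∛933):Q] = 3 (because 933 is not a perfect cube), so 3 | [L:Q]. As gcd(2,3) = 1, [L:Q] is divisible by 6. Conversely L is generated over Q by √174 and ∛933, so [L:Q] ≤ 2·3 = 6. Therefore [Q(√174, ∛933) : Q] = 6.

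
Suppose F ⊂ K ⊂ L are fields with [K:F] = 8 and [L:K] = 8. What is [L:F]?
[L:F] = 64

The tower law says that for any tower of field extensions F ⊂ K ⊂ L with finite degrees, [L:F] = [L:K] · [K:F]. Here this gives [L:F] = 8 · 8 = 64.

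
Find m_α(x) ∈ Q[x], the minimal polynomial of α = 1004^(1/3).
m_α(x) = x^3 - 1004

α satisfies α^3 = 1004, so x^3 - 1004 annihilates α. By the rational root test, a rational root p/q (in lowest terms) of x^3 - 1004 would satisfy p^3 = 1004 q^3, forcing q = 1 and p^3 = 1004; but 1004 is not a perfect cube, contradiction. A monic cubic over Q with no rational root is irreducible (any nontrivial factorization would include a linear factor). Hence x^3 - 1004 is the minimal polynomial of α, and in particular [Q(α):Q] = 3.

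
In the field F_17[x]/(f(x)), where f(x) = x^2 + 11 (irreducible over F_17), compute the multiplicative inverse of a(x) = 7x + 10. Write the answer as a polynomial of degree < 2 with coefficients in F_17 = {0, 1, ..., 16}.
a(x)^(-1) ≡ x + 1 (mod f(x))

Since f is irreducible over F_17, F_17[x]/(f) is a field and a(x) ≠ 0 has an inverse. Apply the extended Euclidean algorithm to f(x) and a(x) in F_17[x]: f(x) = (5x + 5)·a(x) + (12). The last nonzero remainder is the constant 12 = gcd(f, a) in F_17. Back-substituting through the division chain expresses 12 = s(x)·a(x) + t(x)·f(x) with s(x) ≡ 12x + 12 (mod f), so (12x + 12)·a(x) ≡ 12 (mod f). Multiplying by 12^(-1) ≡ 10 in F_17 gives a(x)^(-1) ≡ 10·(12x + 12) ≡ x + 1 (mod f). Check: (7x + 10)·(x + 1) = 7x^2 + 10 ≡ 1 (mod x^2 + 11).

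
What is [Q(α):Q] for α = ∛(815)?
[Q(α):Q] = 3

The minimal polynomial of α is x^3 - 815, irreducible over Q since 815 is not a perfect cube (so x^3 - 815 has no rational root). Hence [Q(α):Q] = deg(m_α) = 3.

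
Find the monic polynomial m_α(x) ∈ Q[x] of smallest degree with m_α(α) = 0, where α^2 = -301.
m_α(x) = x^2 + 301

α satisfies α^2 + 301 = 0, so x^2 + 301 annihilates α. Since d = -301 is squarefree and ≠ 1, it is not a perfect square in Q, so x^2 + 301 has no rational root and is therefore irreducible over Q (a degree-2 polynomial over a field is irreducible iff it has no root). Hence m_α(x) = x^2 + 301.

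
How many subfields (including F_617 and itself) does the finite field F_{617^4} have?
F_{617^4} has 3 subfields

The subfields of F_{p^n} are exactly the fields F_{p^d} for d | n (each is the fixed field of the unique index-d subgroup of Gal(F_{p^n}/F_p) ≅ Z/nZ). The divisors of n = 4 are {1, 2, 4}, giving 3 subfields: F_{617^1}, F_{617^2}, F_{617^4}.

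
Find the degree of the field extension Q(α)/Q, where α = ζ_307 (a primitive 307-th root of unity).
[Q(α):Q] = 306

The minimal polynomial of ζ_307 over Q is the 307-th cyclotomic polynomial Φ_307(x), which is irreducible over Q and has degree φ(307) = 306. Hence [Q(α):Q] = φ(307) = 306.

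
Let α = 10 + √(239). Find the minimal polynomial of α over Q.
m_α(x) = x^2 - 20x - 139

From α - 10 = √(239), squaring gives (α - 10)^2 = 239, i.e. α^2 - 20α + 100 = 239, so α^2 - 20α - 139 = 0. The discriminant of x^2 - 20x - 139 is (-20)^2 - 4·(-139) = 400 + 556 = 956, and 4·(239) is not a perfect square in Q since 239 is squarefree and ≠ 1. Hence x^2 - 20x - 139 is irreducible over Q and is the minimal polynomial of α.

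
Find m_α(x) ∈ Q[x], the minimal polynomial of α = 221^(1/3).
m_α(x) = x^3 - 221

α satisfies α^3 = 221, so x^3 - 221 annihilates α. By the rational root test, a rational root p/q (in lowest terms) of x^3 - 221 would satisfy p^3 = 221 q^3, forcing q = 1 and p^3 = 221; but 221 is not a perfect cube, contradiction. A monic cubic over Q with no rational root is irreducible (any nontrivial factorization would include a linear factor). Hence x^3 - 221 is the minimal polynomial of α, and in particular [Q(α):Q] = 3.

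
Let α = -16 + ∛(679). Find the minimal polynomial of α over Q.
m_α(x) = x^3 + 48x^2 + 768x + 3417

Set β = α + 16 = ∛(679), so β^3 = 679. Then (α + 16)^3 - 679 = 0, i.e. α is a root of g(x) = (x + 16)^3 - 679 = x^3 + 48x^2 + 768x + 3417. Since g(x) = h(x + 16) where h(x) = x^3 - 679, and h is irreducible over Q (because 679 is not a perfect cube, so h has no rational root, and a monic cubic with no rational root is irreducible), g is also irreducible (irreducibility is preserved under the substitution x → x + 16). Hence m_α(x) = x^3 + 48x^2 + 768x + 3417.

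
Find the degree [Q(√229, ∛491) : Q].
[Q(√229, ∛491) : Q] = 6

Let L = Q(√229, ∛491). Since Q(√229) ⊂ L and [Q(√229):Q] = 2, the tower law gives 2 | [L:Q]. Likewise Q(∛491) ⊂ L with [Q(∛491):Q] = 3 (because 491 is not a perfect cube), so 3 | [L:Q]. As gcd(2,3) = 1, [L:Q] is divisible by 6. Conversely L is generated over Q by √229 and ∛491, so [L:Q] ≤ 2·3 = 6. Therefore [Q(√229, ∛491) : Q] = 6.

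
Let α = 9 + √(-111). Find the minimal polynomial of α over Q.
m_α(x) = x^2 - 18x + 192

From α - 9 = √(-111), squaring gives (α - 9)^2 = -111, i.e. α^2 - 18α + 81 = -111, so α^2 - 18α + 192 = 0. The discriminant of x^2 - 18x + 192 is (-18)^2 - 4·(192) = 324 - 768 = -444, and 4·(-111) is not a perfect square in Q since -111 is squarefree and ≠ 1. Hence x^2 - 18x + 192 is irreducible over Q and is the minimal polynomial of α.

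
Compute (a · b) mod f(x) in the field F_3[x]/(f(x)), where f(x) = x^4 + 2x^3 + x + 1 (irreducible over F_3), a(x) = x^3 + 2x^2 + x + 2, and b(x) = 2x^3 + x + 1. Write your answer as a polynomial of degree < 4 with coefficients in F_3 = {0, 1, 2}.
a · b ≡ 2x^3 + x^2 + 2 (mod f(x))

Multiply in F_3[x]: a(x)·b(x) = (x^3 + 2x^2 + x + 2)·(2x^3 + x + 1) = 2x^6 + x^5 + x^3 + 2. This has degree ≥ 4, so divide by f(x) over F_3: 2x^6 + x^5 + x^3 + 2 = (2x^2)·(x^4 + 2x^3 + x + 1) + (2x^3 + x^2 + 2). Hence a·b ≡ 2x^3 + x^2 + 2 (mod f). (F_3[x]/(f) is a field with 3^4 = 81 elements since f is irreducible of degree 4.)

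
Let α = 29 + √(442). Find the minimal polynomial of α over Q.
m_α(x) = x^2 - 58x + 399

From α - 29 = √(442), squaring gives (α - 29)^2 = 442, i.e. α^2 - 58α + 841 = 442, so α^2 - 58α + 399 = 0. The discriminant of x^2 - 58x + 399 is (-58)^2 - 4·(399) = 3364 - 1596 = 1768, and 4·(442) is not a perfect square in Q since 442 is squarefree and ≠ 1. Hence x^2 - 58x + 399 is irreducible over Q and is the minimal polynomial of α.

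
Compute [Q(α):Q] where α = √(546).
[Q(α):Q] = 2

[Q(α):Q] equals the degree of the minimal polynomial of α. Here α^2 = 546 and x^2 - 546 is irreducible (d = 546 is squarefree, ≠ 1, hence not a square), so deg(m_α) = 2. Thus [Q(α):Q] = 2.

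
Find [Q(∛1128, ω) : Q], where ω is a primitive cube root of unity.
[Q(∛1128, ω) : Q] = 6

[Q(∛1128):Q] = 3 (min poly x^3 - 1128, irreducible since 1128 is not a perfect cube). [Q(ω):Q] = 2 (min poly x^2 + x + 1). Since Q(∛1128) ⊂ R and ω ∉ R, we have ω ∉ Q(∛1128), so x^2 + x + 1 remains irreducible over Q(∛1128) and [Q(∛1128, ω) : Q(∛1128)] = 2. By the tower law, [Q(∛1128, ω) : Q] = 3 · 2 = 6. (In fact Q(∛1128, ω) is the splitting field of x^3 - 1128 over Q.)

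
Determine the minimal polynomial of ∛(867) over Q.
m_α(x) = x^3 - 867

α satisfies α^3 = 867, so x^3 - 867 annihilates α. By the rational root test, a rational root p/q (in lowest terms) of x^3 - 867 would satisfy p^3 = 867 q^3, forcing q = 1 and p^3 = 867; but 867 is not a perfect cube, contradiction. A monic cubic over Q with no rational root is irreducible (any nontrivial factorization would include a linear factor). Hence x^3 - 867 is the minimal polynomial of α, and in particular [Q(α):Q] = 3.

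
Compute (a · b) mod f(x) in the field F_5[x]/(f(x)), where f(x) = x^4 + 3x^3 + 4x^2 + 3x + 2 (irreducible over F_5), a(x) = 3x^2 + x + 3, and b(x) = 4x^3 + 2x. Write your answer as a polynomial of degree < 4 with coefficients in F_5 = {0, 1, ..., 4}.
a · b ≡ x^3 + 4x^2 + 3x + 4 (mod f(x))

Multiply in F_5[x]: a(x)·b(x) = (3x^2 + x + 3)·(4x^3 + 2x) = 2x^5 + 4x^4 + 3x^3 + 2x^2 + x. This has degree ≥ 4, so divide by f(x) over F_5: 2x^5 + 4x^4 + 3x^3 + 2x^2 + x = (2x + 3)·(x^4 + 3x^3 + 4x^2 + 3x + 2) + (x^3 + 4x^2 + 3x + 4). Hence a·b ≡ x^3 + 4x^2 + 3x + 4 (mod f). (F_5[x]/(f) is a field with 5^4 = 625 elements since f is irreducible of degree 4.)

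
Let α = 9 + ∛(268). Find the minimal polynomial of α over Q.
m_α(x) = x^3 - 27x^2 + 243x - 997

Set β = α - 9 = ∛(268), so β^3 = 268. Then (α - 9)^3 - 268 = 0, i.e. α is a root of g(x) = (x - 9)^3 - 268 = x^3 - 27x^2 + 243x - 997. Since g(x) = h(x - 9) where h(x) = x^3 - 268, and h is irreducible over Q (because 268 is not a perfect cube, so h has no rational root, and a monic cubic with no rational root is irreducible), g is also irreducible (irreducibility is preserved under the substitution x → x - 9). Hence m_α(x) = x^3 - 27x^2 + 243x - 997.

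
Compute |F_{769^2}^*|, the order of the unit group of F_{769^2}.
|F_{769^2}^*| = 591360

F_{769^2} has 769^2 = 591361 elements; its multiplicative group consists of all nonzero elements, so |F_{769^2}^*| = 591361 - 1 = 591360. (It is cyclic since any finite subgroup of the multiplicative group of a field is cyclic.)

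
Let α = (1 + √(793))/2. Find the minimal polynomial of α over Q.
m_α(x) = x^2 - x - 198

From 2α - 1 = √(793), squaring gives (2α - 1)^2 = 793, i.e. 4α^2 - 4α + 1 = 793, so α^2 - α + (1 - 793)/4 = 0. Since 793 ≡ 1 (mod 4), (1 - 793)/4 = -198 ∈ Z. The polynomial x^2 - x - 198 has discriminant 1 - 4·(-198) = 793, which is not a perfect square in Q (d = 793 is squarefree and ≠ 1), so x^2 - x - 198 is irreducible over Q. It is the minimal polynomial of α.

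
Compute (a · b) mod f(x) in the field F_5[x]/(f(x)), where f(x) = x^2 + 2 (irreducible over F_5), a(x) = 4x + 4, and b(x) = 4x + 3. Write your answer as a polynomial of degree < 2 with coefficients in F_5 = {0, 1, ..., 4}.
a · b ≡ 3x (mod f(x))

Multiply in F_5[x]: a(x)·b(x) = (4x + 4)·(4x + 3) = x^2 + 3x + 2. This has degree ≥ 2, so divide by f(x) over F_5: x^2 + 3x + 2 = (1)·(x^2 + 2) + (3x). Hence a·b ≡ 3x (mod f). (F_5[x]/(f) is a field with 5^2 = 25 elements since f is irreducible of degree 2.)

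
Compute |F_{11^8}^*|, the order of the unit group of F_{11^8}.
|F_{11^8}^*| = 214358880

F_{11^8} has 11^8 = 214358881 elements; its multiplicative group consists of all nonzero elements, so |F_{11^8}^*| = 214358881 - 1 = 214358880. (It is cyclic since any finite subgroup of the multiplicative group of a field is cyclic.)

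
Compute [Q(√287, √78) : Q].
[Q(√287, √78) : Q] = 4

[Q(√287):Q] = 2 (min poly x^2 - 287, irreducible since 287 is squarefree > 1). For the top step, suppose √78 ∈ Q(√287), say √78 = c + d√287 with c, d ∈ Q. Squaring: 78 = c^2 + 287d^2 + 2cd√287. Since √287 ∉ Q this forces 2cd = 0. If d = 0 then √78 = c ∈ Q, contradicting 78 squarefree > 1. If c = 0 then 78 = 287d^2, so 287·78 = (287d)^2 is a perfect square in Q — but 287·78 = 22386 is not a perfect square (since 287 and 78 are distinct squarefree integers). Contradiction. Hence √78 ∉ Q(√287), so x^2 - 78 stays irreducible over Q(√287) and [Q(√287, √78) : Q(√287)] = 2. By the tower law, [Q(√287, √78) : Q] = 2 · 2 = 4.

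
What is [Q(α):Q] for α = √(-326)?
[Q(α):Q] = 2

[Q(α):Q] equals the degree of the minimal polynomial of α. Here α^2 = -326 and x^2 + 326 is irreducible (d = -326 is squarefree, ≠ 1, hence not a square), so deg(m_α) = 2. Thus [Q(α):Q] = 2.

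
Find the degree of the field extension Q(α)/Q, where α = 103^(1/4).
[Q(α):Q] = 4

α is a root of x^4 - 103. By Eisenstein's criterion at the prime p = 103 (which divides the constant term 103 but p^2 = 10609 does not, since 103 is squarefree), x^4 - 103 is irreducible over Q. Hence [Q(α):Q] = 4.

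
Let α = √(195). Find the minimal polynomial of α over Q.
m_α(x) = x^2 - 195

α satisfies α^2 - 195 = 0, so x^2 - 195 annihilates α. Since d = 195 is squarefree and ≠ 1, it is not a perfect square in Q, so x^2 - 195 has no rational root and is therefore irreducible over Q (a degree-2 polynomial over a field is irreducible iff it has no root). Hence m_α(x) = x^2 - 195.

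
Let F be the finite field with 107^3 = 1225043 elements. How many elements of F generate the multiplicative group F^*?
There are φ(1225042) = 471744 primitive elements

F_q^* is cyclic of order q - 1 = 1225042. A cyclic group of order m has exactly φ(m) generators. Here m = 1225042 = 2 · 7 · 13 · 53 · 127, so the number of primitive elements is φ(1225042) = 471744.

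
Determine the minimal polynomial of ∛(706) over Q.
m_α(x) = x^3 - 706

α satisfies α^3 = 706, so x^3 - 706 annihilates α. By the rational root test, a rational root p/q (in lowest terms) of x^3 - 706 would satisfy p^3 = 706 q^3, forcing q = 1 and p^3 = 706; but 706 is not a perfect cube, contradiction. A monic cubic over Q with no rational root is irreducible (any nontrivial factorization would include a linear factor). Hence x^3 - 706 is the minimal polynomial of α, and in particular [Q(α):Q] = 3.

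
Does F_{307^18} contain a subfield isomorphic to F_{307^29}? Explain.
No: F_{307^29} is not a subfield of F_{307^18}

F_{p^m} embeds in F_{p^n} iff m | n. Here 29 ∤ 18 (since 18 = 0·29 + 18 with remainder 18 ≠ 0), so F_{307^29} is not a subfield of F_{307^18}. Equivalently: if it were, the tower law would give 29 = [F_{307^29}:F_307] dividing [F_{307^18}:F_307] = 18, contradiction.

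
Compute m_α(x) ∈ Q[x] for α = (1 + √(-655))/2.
m_α(x) = x^2 - x + 164

From 2α - 1 = √(-655), squaring gives (2α - 1)^2 = -655, i.e. 4α^2 - 4α + 1 = -655, so α^2 - α + (1 + 655)/4 = 0. Since -655 ≡ 1 (mod 4), (1 + 655)/4 = 164 ∈ Z. The polynomial x^2 - x + 164 has discriminant 1 - 4·(164) = -655, which is not a perfect square in Q (d = -655 is squarefree and ≠ 1), so x^2 - x + 164 is irreducible over Q. It is the minimal polynomial of α.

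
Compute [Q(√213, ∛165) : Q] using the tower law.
[Q(√213, ∛165) : Q] = 6

Let L = Q(√213, ∛165). Since Q(√213) ⊂ L and [Q(√213):Q] = 2, the tower law gives 2 | [L:Q]. Likewise Q(∛165) ⊂ L with [Q(∛165):Q] = 3 (because 165 is not a perfect cube), so 3 | [L:Q]. As gcd(2,3) = 1, [L:Q] is divisible by 6. Conversely L is generated over Q by √213 and ∛165, so [L:Q] ≤ 2·3 = 6. Therefore [Q(√213, ∛165) : Q] = 6.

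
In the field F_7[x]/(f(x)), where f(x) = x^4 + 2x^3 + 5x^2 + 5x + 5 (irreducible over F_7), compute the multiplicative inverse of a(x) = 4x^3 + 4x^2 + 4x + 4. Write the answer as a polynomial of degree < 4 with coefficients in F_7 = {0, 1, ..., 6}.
a(x)^(-1) ≡ 4x^3 + 6x^2 + x (mod f(x))

Since f is irreducible over F_7, F_7[x]/(f) is a field and a(x) ≠ 0 has an inverse. Apply the extended Euclidean algorithm to f(x) and a(x) in F_7[x]: f(x) = (2x + 2)·a(x) + (3x^2 + 3x + 4);  a(x) = (6x)·(3x^2 + 3x + 4) + (x + 4);  (3x^2 + 3x + 4) = (3x + 5)·(x + 4) + (5). The last nonzero remainder is the constant 5 = gcd(f, a) in F_7. Back-substituting through the division chain expresses 5 = s(x)·a(x) + t(x)·f(x) with s(x) ≡ 6x^3 + 2x^2 + 5x (mod f), so (6x^3 + 2x^2 + 5x)·a(x) ≡ 5 (mod f). Multiplying by 5^(-1) ≡ 3 in F_7 gives a(x)^(-1) ≡ 3·(6x^3 + 2x^2 + 5x) ≡ 4x^3 + 6x^2 + x (mod f). Check: (4x^3 + 4x^2 + 4x + 4)·(4x^3 + 6x^2 + x) = 2x^6 + 5x^5 + 2x^4 + 2x^3 + 4x ≡ 1 (mod x^4 + 2x^3 + 5x^2 + 5x + 5).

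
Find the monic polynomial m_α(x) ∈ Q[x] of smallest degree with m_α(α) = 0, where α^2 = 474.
m_α(x) = x^2 - 474

α satisfies α^2 - 474 = 0, so x^2 - 474 annihilates α. Since d = 474 is squarefree and ≠ 1, it is not a perfect square in Q, so x^2 - 474 has no rational root and is therefore irreducible over Q (a degree-2 polynomial over a field is irreducible iff it has no root). Hence m_α(x) = x^2 - 474.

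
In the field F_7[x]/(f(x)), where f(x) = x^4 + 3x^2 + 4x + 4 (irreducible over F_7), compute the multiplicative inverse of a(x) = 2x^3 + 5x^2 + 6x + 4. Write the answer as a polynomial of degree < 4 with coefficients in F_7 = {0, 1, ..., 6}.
a(x)^(-1) ≡ 3x^3 + x^2 + 4x + 1 (mod f(x))

Since f is irreducible over F_7, F_7[x]/(f) is a field and a(x) ≠ 0 has an inverse. Apply the extended Euclidean algorithm to f(x) and a(x) in F_7[x]: f(x) = (4x + 4)·a(x) + (x^2 + 6x + 2);  a(x) = (2x)·(x^2 + 6x + 2) + (2x + 4);  (x^2 + 6x + 2) = (4x + 2)·(2x + 4) + (1). The last nonzero remainder is the constant 1 = gcd(f, a) in F_7. Back-substituting through the division chain expresses 1 = s(x)·a(x) + t(x)·f(x) with s(x) ≡ 3x^3 + x^2 + 4x + 1 (mod f), so a(x)^(-1) ≡ s(x) = 3x^3 + x^2 + 4x + 1 (mod f). Check: (2x^3 + 5x^2 + 6x + 4)·(3x^3 + x^2 + 4x + 1) = 6x^6 + 3x^5 + 3x^4 + 5x^3 + 5x^2 + x + 4 ≡ 1 (mod x^4 + 3x^2 + 4x + 4).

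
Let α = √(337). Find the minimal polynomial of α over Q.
m_α(x) = x^2 - 337

α satisfies α^2 - 337 = 0, so x^2 - 337 annihilates α. Since d = 337 is squarefree and ≠ 1, it is not a perfect square in Q, so x^2 - 337 has no rational root and is therefore irreducible over Q (a degree-2 polynomial over a field is irreducible iff it has no root). Hence m_α(x) = x^2 - 337.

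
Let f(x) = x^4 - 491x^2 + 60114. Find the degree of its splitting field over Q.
[K : Q] = 4

Solving the quadratic in x^2: x^2 = (491 ± √(491^2 - 4·60114))/2 = (491 ± √625)/2 = (491 ± 25)/2, giving x^2 = 233 or x^2 = 258. So f(x) = (x^2 - 233)(x^2 - 258) and the roots of f are ±√233, ±√258. Hence the splitting field is K = Q(√233, √258). Since 233 and 258 are distinct squarefree integers > 1, their product 60114 is not a perfect square, so √258 ∉ Q(√233). By the tower law [K:Q] = [Q(√233,√258):Q(√233)] · [Q(√233):Q] = 2 · 2 = 4.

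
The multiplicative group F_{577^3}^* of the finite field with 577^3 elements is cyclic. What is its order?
|F_{577^3}^*| = 192100032

F_{577^3} has 577^3 = 192100033 elements; its multiplicative group consists of all nonzero elements, so |F_{577^3}^*| = 192100033 - 1 = 192100032. (It is cyclic since any finite subgroup of the multiplicative group of a field is cyclic.)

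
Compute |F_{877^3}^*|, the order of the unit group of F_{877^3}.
|F_{877^3}^*| = 674526132

F_{877^3} has 877^3 = 674526133 elements; its multiplicative group consists of all nonzero elements, so |F_{877^3}^*| = 674526133 - 1 = 674526132. (It is cyclic since any finite subgroup of the multiplicative group of a field is cyclic.)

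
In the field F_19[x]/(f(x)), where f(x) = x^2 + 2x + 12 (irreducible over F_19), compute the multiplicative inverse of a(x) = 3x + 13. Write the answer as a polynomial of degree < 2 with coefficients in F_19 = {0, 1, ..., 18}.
a(x)^(-1) ≡ 6x + 5 (mod f(x))

Since f is irreducible over F_19, F_19[x]/(f) is a field and a(x) ≠ 0 has an inverse. Apply the extended Euclidean algorithm to f(x) and a(x) in F_19[x]: f(x) = (13x + 14)·a(x) + (1). The last nonzero remainder is the constant 1 = gcd(f, a) in F_19. Back-substituting through the division chain expresses 1 = s(x)·a(x) + t(x)·f(x) with s(x) ≡ 6x + 5 (mod f), so a(x)^(-1) ≡ s(x) = 6x + 5 (mod f). Check: (3x + 13)·(6x + 5) = 18x^2 + 17x + 8 ≡ 1 (mod x^2 + 2x + 12).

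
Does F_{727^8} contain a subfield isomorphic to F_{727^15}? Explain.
No: F_{727^15} is not a subfield of F_{727^8}

F_{p^m} embeds in F_{p^n} iff m | n. Here 15 ∤ 8 (since 8 = 0·15 + 8 with remainder 8 ≠ 0), so F_{727^15} is not a subfield of F_{727^8}. Equivalently: if it were, the tower law would give 15 = [F_{727^15}:F_727] dividing [F_{727^8}:F_727] = 8, contradiction.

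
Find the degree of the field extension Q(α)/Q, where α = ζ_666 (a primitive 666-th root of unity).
[Q(α):Q] = 216

The minimal polynomial of ζ_666 over Q is the 666-th cyclotomic polynomial Φ_666(x), which is irreducible over Q and has degree φ(666) = 216. Hence [Q(α):Q] = φ(666) = 216.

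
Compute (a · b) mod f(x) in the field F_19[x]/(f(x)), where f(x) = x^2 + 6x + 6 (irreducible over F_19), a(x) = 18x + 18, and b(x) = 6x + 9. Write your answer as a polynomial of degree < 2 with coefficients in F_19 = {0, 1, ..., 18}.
a · b ≡ 2x + 8 (mod f(x))

Multiply in F_19[x]: a(x)·b(x) = (18x + 18)·(6x + 9) = 13x^2 + 4x + 10. This has degree ≥ 2, so divide by f(x) over F_19: 13x^2 + 4x + 10 = (13)·(x^2 + 6x + 6) + (2x + 8). Hence a·b ≡ 2x + 8 (mod f). (F_19[x]/(f) is a field with 19^2 = 361 elements since f is irreducible of degree 2.)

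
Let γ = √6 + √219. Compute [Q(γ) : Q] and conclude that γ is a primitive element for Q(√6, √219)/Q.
[Q(γ) : Q] = 4 (equivalently, Q(γ) = Q(√6, √219))

Obviously Q(γ) ⊆ Q(√6, √219), and [Q(√6, √219):Q] = 4 (since 6, 219 are distinct squarefree integers > 1 with 1314 not a perfect square). To show equality we compute the minimal polynomial of γ. From γ = √6 + √219: γ^2 = 6 + 2√(1314) + 219 = 225 + 2√(1314), so γ^2 - 225 = 2√(1314); squaring, (γ^2 - 225)^2 = 4·1314, i.e. γ^4 - 450γ^2 + 50625 - 5256 = 0, i.e. γ^4 - 450γ^2 + 45369 = 0. So γ is a root of x^4 - 450x^2 + 45369. This polynomial is irreducible over Q: it has no rational root (each ±√6 ± √219 is irrational), and any factorization into two quadratics over Q would force √(1314) ∈ Q (pairing opposite roots) or √6, √219 ∈ Q (other pairings), all impossible. Hence [Q(γ):Q] = 4 = [Q(√6, √219):Q], so Q(γ) = Q(√6, √219).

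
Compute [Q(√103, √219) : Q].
[Q(√103, √219) : Q] = 4

[Q(√103):Q] = 2 (min poly x^2 - 103, irreducible since 103 is squarefree > 1). For the top step, suppose √219 ∈ Q(√103), say √219 = c + d√103 with c, d ∈ Q. Squaring: 219 = c^2 + 103d^2 + 2cd√103. Since √103 ∉ Q this forces 2cd = 0. If d = 0 then √219 = c ∈ Q, contradicting 219 squarefree > 1. If c = 0 then 219 = 103d^2, so 103·219 = (103d)^2 is a perfect square in Q — but 103·219 = 22557 is not a perfect square (since 103 and 219 are distinct squarefree integers). Contradiction. Hence √219 ∉ Q(√103), so x^2 - 219 stays irreducible over Q(√103) and [Q(√103, √219) : Q(√103)] = 2. By the tower law, [Q(√103, √219) : Q] = 2 · 2 = 4.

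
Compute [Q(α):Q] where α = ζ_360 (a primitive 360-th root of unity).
[Q(α):Q] = 96

The minimal polynomial of ζ_360 over Q is the 360-th cyclotomic polynomial Φ_360(x), which is irreducible over Q and has degree φ(360) = 96. Hence [Q(α):Q] = φ(360) = 96.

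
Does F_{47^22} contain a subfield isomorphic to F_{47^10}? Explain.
No: F_{47^10} is not a subfield of F_{47^22}

F_{p^m} embeds in F_{p^n} iff m | n. Here 10 ∤ 22 (since 22 = 2·10 + 2 with remainder 2 ≠ 0), so F_{47^10} is not a subfield of F_{47^22}. Equivalently: if it were, the tower law would give 10 = [F_{47^10}:F_47] dividing [F_{47^22}:F_47] = 22, contradiction.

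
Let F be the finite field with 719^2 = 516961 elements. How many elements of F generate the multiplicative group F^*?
There are φ(516960) = 137472 primitive elements

F_q^* is cyclic of order q - 1 = 516960. A cyclic group of order m has exactly φ(m) generators. Here m = 516960 = 2^5 · 3^2 · 5 · 359, so the number of primitive elements is φ(516960) = 137472.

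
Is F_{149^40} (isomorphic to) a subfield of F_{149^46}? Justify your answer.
No: F_{149^40} is not a subfield of F_{149^46}

F_{p^m} embeds in F_{p^n} iff m | n. Here 40 ∤ 46 (since 46 = 1·40 + 6 with remainder 6 ≠ 0), so F_{149^40} is not a subfield of F_{149^46}. Equivalently: if it were, the tower law would give 40 = [F_{149^40}:F_149] dividing [F_{149^46}:F_149] = 46, contradiction.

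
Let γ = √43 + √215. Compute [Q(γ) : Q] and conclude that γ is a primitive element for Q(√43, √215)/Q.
[Q(γ) : Q] = 4 (equivalently, Q(γ) = Q(√43, √215))

Obviously Q(γ) ⊆ Q(√43, √215), and [Q(√43, √215):Q] = 4 (since 43, 215 are distinct squarefree integers > 1 with 9245 not a perfect square). To show equality we compute the minimal polynomial of γ. From γ = √43 + √215: γ^2 = 43 + 2√(9245) + 215 = 258 + 2√(9245), so γ^2 - 258 = 2√(9245); squaring, (γ^2 - 258)^2 = 4·9245, i.e. γ^4 - 516γ^2 + 66564 - 36980 = 0, i.e. γ^4 - 516γ^2 + 29584 = 0. So γ is a root of x^4 - 516x^2 + 29584. This polynomial is irreducible over Q: it has no rational root (each ±√43 ± √215 is irrational), and any factorization into two quadratics over Q would force √(9245) ∈ Q (pairing opposite roots) or √43, √215 ∈ Q (other pairings), all impossible. Hence [Q(γ):Q] = 4 = [Q(√43, √215):Q], so Q(γ) = Q(√43, √215).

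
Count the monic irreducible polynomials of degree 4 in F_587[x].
There are 29681862798 monic irreducible polynomials of degree 4 over F_587

Each element of F_{587^4} that lies in no proper subfield is a root of exactly one monic irreducible of degree 4 over F_587, and each such polynomial has 4 distinct roots in F_{587^4}. By Möbius inversion the count is N_587(4) = (1/4) Σ_{d|4} μ(4/d) · 587^d = (1/4)(μ(4)·587^1 + μ(2)·587^2 + μ(1)·587^4) = 118727451192/4 = 29681862798.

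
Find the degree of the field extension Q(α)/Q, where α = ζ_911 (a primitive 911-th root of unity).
[Q(α):Q] = 910

The minimal polynomial of ζ_911 over Q is the 911-th cyclotomic polynomial Φ_911(x), which is irreducible over Q and has degree φ(911) = 910. Hence [Q(α):Q] = φ(911) = 910.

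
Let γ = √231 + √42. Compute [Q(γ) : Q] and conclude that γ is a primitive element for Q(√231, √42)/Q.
[Q(γ) : Q] = 4 (equivalently, Q(γ) = Q(√231, √42))

Obviously Q(γ) ⊆ Q(√231, √42), and [Q(√231, √42):Q] = 4 (since 231, 42 are distinct squarefree integers > 1 with 9702 not a perfect square). To show equality we compute the minimal polynomial of γ. From γ = √231 + √42: γ^2 = 231 + 2√(9702) + 42 = 273 + 2√(9702), so γ^2 - 273 = 2√(9702); squaring, (γ^2 - 273)^2 = 4·9702, i.e. γ^4 - 546γ^2 + 74529 - 38808 = 0, i.e. γ^4 - 546γ^2 + 35721 = 0. So γ is a root of x^4 - 546x^2 + 35721. This polynomial is irreducible over Q: it has no rational root (each ±√231 ± √42 is irrational), and any factorization into two quadratics over Q would force √(9702) ∈ Q (pairing opposite roots) or √231, √42 ∈ Q (other pairings), all impossible. Hence [Q(γ):Q] = 4 = [Q(√231, √42):Q], so Q(γ) = Q(√231, √42).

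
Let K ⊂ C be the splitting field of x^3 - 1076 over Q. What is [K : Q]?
[K : Q] = 6

The roots of x^3 - 1076 are ∛1076, ω∛1076, ω^2∛1076 where ω = e^(2πi/3) is a primitive cube root of unity, so K = Q(∛1076, ω). Now [Q(∛1076):Q] = 3 (since 1076 is not a perfect cube, x^3 - 1076 is irreducible) and [Q(ω):Q] = 2. Both 2 and 3 divide [K:Q], and [K:Q] ≤ 3·2 = 6, so [K:Q] = 6. (Equivalently: Q(∛1076) ⊂ R but ω ∉ R, so [K : Q(∛1076)] = 2.)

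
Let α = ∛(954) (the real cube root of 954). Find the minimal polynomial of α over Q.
m_α(x) = x^3 - 954

α satisfies α^3 = 954, so x^3 - 954 annihilates α. By the rational root test, a rational root p/q (in lowest terms) of x^3 - 954 would satisfy p^3 = 954 q^3, forcing q = 1 and p^3 = 954; but 954 is not a perfect cube, contradiction. A monic cubic over Q with no rational root is irreducible (any nontrivial factorization would include a linear factor). Hence x^3 - 954 is the minimal polynomial of α, and in particular [Q(α):Q] = 3.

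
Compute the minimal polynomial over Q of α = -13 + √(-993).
m_α(x) = x^2 + 26x + 1162

From α + 13 = √(-993), squaring gives (α + 13)^2 = -993, i.e. α^2 + 26α + 169 = -993, so α^2 + 26α + 1162 = 0. The discriminant of x^2 + 26x + 1162 is (26)^2 - 4·(1162) = 676 - 4648 = -3972, and 4·(-993) is not a perfect square in Q since -993 is squarefree and ≠ 1. Hence x^2 + 26x + 1162 is irreducible over Q and is the minimal polynomial of α.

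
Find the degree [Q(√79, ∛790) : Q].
[Q(√79, ∛790) : Q] = 6

Let L = Q(√79, ∛790). Since Q(√79) ⊂ L and [Q(√79):Q] = 2, the tower law gives 2 | [L:Q]. Likewise Q(∛790) ⊂ L with [Q(∛790):Q] = 3 (because 790 is not a perfect cube), so 3 | [L:Q]. As gcd(2,3) = 1, [L:Q] is divisible by 6. Conversely L is generated over Q by √79 and ∛790, so [L:Q] ≤ 2·3 = 6. Therefore [Q(√79, ∛790) : Q] = 6.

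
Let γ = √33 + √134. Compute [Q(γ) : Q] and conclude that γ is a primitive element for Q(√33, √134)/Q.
[Q(γ) : Q] = 4 (equivalently, Q(γ) = Q(√33, √134))

Obviously Q(γ) ⊆ Q(√33, √134), and [Q(√33, √134):Q] = 4 (since 33, 134 are distinct squarefree integers > 1 with 4422 not a perfect square). To show equality we compute the minimal polynomial of γ. From γ = √33 + √134: γ^2 = 33 + 2√(4422) + 134 = 167 + 2√(4422), so γ^2 - 167 = 2√(4422); squaring, (γ^2 - 167)^2 = 4·4422, i.e. γ^4 - 334γ^2 + 27889 - 17688 = 0, i.e. γ^4 - 334γ^2 + 10201 = 0. So γ is a root of x^4 - 334x^2 + 10201. This polynomial is irreducible over Q: it has no rational root (each ±√33 ± √134 is irrational), and any factorization into two quadratics over Q would force √(4422) ∈ Q (pairing opposite roots) or √33, √134 ∈ Q (other pairings), all impossible. Hence [Q(γ):Q] = 4 = [Q(√33, √134):Q], so Q(γ) = Q(√33, √134).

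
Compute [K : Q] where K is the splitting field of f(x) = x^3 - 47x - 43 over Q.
[K : Q] = 6

By the rational root test, any rational root of the monic integer polynomial f(x) = x^3 - 47x - 43 must be an integer dividing the constant term -43, i.e. one of ±{1, 43}. Evaluating: f(1) = -89, f(-1) = 3, f(43) = 77443, f(-43) = -77529; none is 0, so f has no rational root and is therefore irreducible over Q (a cubic with no linear factor over a field is irreducible). For an irreducible cubic, the Galois group is A_3 or S_3 according as the discriminant disc(f) = -4a^3 - 27b^2 = -4·(-47)^3 - 27·(-43)^2 = 365369 is or is not a square in Q. Here disc(f) = 365369 is not a perfect square in Q, so the Galois group of f over Q is not contained in A_3 and must be all of S_3. The splitting field has degree |S_3| = 6 over Q, so [K : Q] = 6.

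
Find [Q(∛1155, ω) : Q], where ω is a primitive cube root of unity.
[Q(∛1155, ω) : Q] = 6

[Q(∛1155):Q] = 3 (min poly x^3 - 1155, irreducible since 1155 is not a perfect cube). [Q(ω):Q] = 2 (min poly x^2 + x + 1). Since Q(∛1155) ⊂ R and ω ∉ R, we have ω ∉ Q(∛1155), so x^2 + x + 1 remains irreducible over Q(∛1155) and [Q(∛1155, ω) : Q(∛1155)] = 2. By the tower law, [Q(∛1155, ω) : Q] = 3 · 2 = 6. (In fact Q(∛1155, ω) is the splitting field of x^3 - 1155 over Q.)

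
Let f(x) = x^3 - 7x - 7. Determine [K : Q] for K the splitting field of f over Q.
[K : Q] = 3

By the rational root test, any rational root of the monic integer polynomial f(x) = x^3 - 7x - 7 must be an integer dividing the constant term -7, i.e. one of ±{1, 7}. Evaluating: f(1) = -13, f(-1) = -1, f(7) = 287, f(-7) = -301; none is 0, so f has no rational root and is therefore irreducible over Q (a cubic with no linear factor over a field is irreducible). For an irreducible cubic, the Galois group is A_3 or S_3 according as the discriminant disc(f) = -4a^3 - 27b^2 = -4·(-7)^3 - 27·(-7)^2 = 49 is or is not a square in Q. Here disc(f) = 49 = 7^2 is a perfect square in Q, so the Galois group of f over Q is contained in A_3, hence equals A_3 (cyclic of order 3). The splitting field has degree |A_3| = 3 over Q, so [K : Q] = 3.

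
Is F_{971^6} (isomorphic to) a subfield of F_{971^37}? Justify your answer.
No: F_{971^6} is not a subfield of F_{971^37}

F_{p^m} embeds in F_{p^n} iff m | n. Here 6 ∤ 37 (since 37 = 6·6 + 1 with remainder 1 ≠ 0), so F_{971^6} is not a subfield of F_{971^37}. Equivalently: if it were, the tower law would give 6 = [F_{971^6}:F_971] dividing [F_{971^37}:F_971] = 37, contradiction.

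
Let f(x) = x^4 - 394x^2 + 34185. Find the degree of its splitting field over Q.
[K : Q] = 4

Solving the quadratic in x^2: x^2 = (394 ± √(394^2 - 4·34185))/2 = (394 ± √18496)/2 = (394 ± 136)/2, giving x^2 = 265 or x^2 = 129. So f(x) = (x^2 - 265)(x^2 - 129) and the roots of f are ±√265, ±√129. Hence the splitting field is K = Q(√265, √129). Since 265 and 129 are distinct squarefree integers > 1, their product 34185 is not a perfect square, so √129 ∉ Q(√265). By the tower law [K:Q] = [Q(√265,√129):Q(√265)] · [Q(√265):Q] = 2 · 2 = 4.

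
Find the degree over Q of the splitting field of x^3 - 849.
[K : Q] = 6

The roots of x^3 - 849 are ∛849, ω∛849, ω^2∛849 where ω = e^(2πi/3) is a primitive cube root of unity, so K = Q(∛849, ω). Now [Q(∛849):Q] = 3 (since 849 is not a perfect cube, x^3 - 849 is irreducible) and [Q(ω):Q] = 2. Both 2 and 3 divide [K:Q], and [K:Q] ≤ 3·2 = 6, so [K:Q] = 6. (Equivalently: Q(∛849) ⊂ R but ω ∉ R, so [K : Q(∛849)] = 2.)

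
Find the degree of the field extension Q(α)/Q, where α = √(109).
[Q(α):Q] = 2

[Q(α):Q] equals the degree of the minimal polynomial of α. Here α^2 = 109 and x^2 - 109 is irreducible (d = 109 is squarefree, ≠ 1, hence not a square), so deg(m_α) = 2. Thus [Q(α):Q] = 2.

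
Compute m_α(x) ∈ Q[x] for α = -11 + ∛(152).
m_α(x) = x^3 + 33x^2 + 363x + 1179

Set β = α + 11 = ∛(152), so β^3 = 152. Then (α + 11)^3 - 152 = 0, i.e. α is a root of g(x) = (x + 11)^3 - 152 = x^3 + 33x^2 + 363x + 1179. Since g(x) = h(x + 11) where h(x) = x^3 - 152, and h is irreducible over Q (because 152 is not a perfect cube, so h has no rational root, and a monic cubic with no rational root is irreducible), g is also irreducible (irreducibility is preserved under the substitution x → x + 11). Hence m_α(x) = x^3 + 33x^2 + 363x + 1179.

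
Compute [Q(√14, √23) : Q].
[Q(√14, √23) : Q] = 4

[Q(√14):Q] = 2 (min poly x^2 - 14, irreducible since 14 is squarefree > 1). For the top step, suppose √23 ∈ Q(√14), say √23 = c + d√14 with c, d ∈ Q. Squaring: 23 = c^2 + 14d^2 + 2cd√14. Since √14 ∉ Q this forces 2cd = 0. If d = 0 then √23 = c ∈ Q, contradicting 23 squarefree > 1. If c = 0 then 23 = 14d^2, so 14·23 = (14d)^2 is a perfect square in Q — but 14·23 = 322 is not a perfect square (since 14 and 23 are distinct squarefree integers). Contradiction. Hence √23 ∉ Q(√14), so x^2 - 23 stays irreducible over Q(√14) and [Q(√14, √23) : Q(√14)] = 2. By the tower law, [Q(√14, √23) : Q] = 2 · 2 = 4.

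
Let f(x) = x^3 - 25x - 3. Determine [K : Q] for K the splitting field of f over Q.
[K : Q] = 6

By the rational root test, any rational root of the monic integer polynomial f(x) = x^3 - 25x - 3 must be an integer dividing the constant term -3, i.e. one of ±{1, 3}. Evaluating: f(1) = -27, f(-1) = 21, f(3) = -51, f(-3) = 45; none is 0, so f has no rational root and is therefore irreducible over Q (a cubic with no linear factor over a field is irreducible). For an irreducible cubic, the Galois group is A_3 or S_3 according as the discriminant disc(f) = -4a^3 - 27b^2 = -4·(-25)^3 - 27·(-3)^2 = 62257 is or is not a square in Q. Here disc(f) = 62257 is not a perfect square in Q, so the Galois group of f over Q is not contained in A_3 and must be all of S_3. The splitting field has degree |S_3| = 6 over Q, so [K : Q] = 6.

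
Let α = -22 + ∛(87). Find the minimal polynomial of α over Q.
m_α(x) = x^3 + 66x^2 + 1452x + 10561

Set β = α + 22 = ∛(87), so β^3 = 87. Then (α + 22)^3 - 87 = 0, i.e. α is a root of g(x) = (x + 22)^3 - 87 = x^3 + 66x^2 + 1452x + 10561. Since g(x) = h(x + 22) where h(x) = x^3 - 87, and h is irreducible over Q (because 87 is not a perfect cube, so h has no rational root, and a monic cubic with no rational root is irreducible), g is also irreducible (irreducibility is preserved under the substitution x → x + 22). Hence m_α(x) = x^3 + 66x^2 + 1452x + 10561.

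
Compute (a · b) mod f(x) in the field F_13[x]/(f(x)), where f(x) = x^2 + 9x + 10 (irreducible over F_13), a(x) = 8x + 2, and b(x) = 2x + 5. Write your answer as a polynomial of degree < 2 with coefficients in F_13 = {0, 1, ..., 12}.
a · b ≡ 4x + 6 (mod f(x))

Multiply in F_13[x]: a(x)·b(x) = (8x + 2)·(2x + 5) = 3x^2 + 5x + 10. This has degree ≥ 2, so divide by f(x) over F_13: 3x^2 + 5x + 10 = (3)·(x^2 + 9x + 10) + (4x + 6). Hence a·b ≡ 4x + 6 (mod f). (F_13[x]/(f) is a field with 13^2 = 169 elements since f is irreducible of degree 2.)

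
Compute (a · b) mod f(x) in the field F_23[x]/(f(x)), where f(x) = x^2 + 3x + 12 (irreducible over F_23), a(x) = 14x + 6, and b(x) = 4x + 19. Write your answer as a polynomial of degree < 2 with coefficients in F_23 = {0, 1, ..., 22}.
a · b ≡ 7x + 17 (mod f(x))

Multiply in F_23[x]: a(x)·b(x) = (14x + 6)·(4x + 19) = 10x^2 + 14x + 22. This has degree ≥ 2, so divide by f(x) over F_23: 10x^2 + 14x + 22 = (10)·(x^2 + 3x + 12) + (7x + 17). Hence a·b ≡ 7x + 17 (mod f). (F_23[x]/(f) is a field with 23^2 = 529 elements since f is irreducible of degree 2.)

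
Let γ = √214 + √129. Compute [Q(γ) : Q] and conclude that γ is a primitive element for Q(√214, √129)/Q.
[Q(γ) : Q] = 4 (equivalently, Q(γ) = Q(√214, √129))

Obviously Q(γ) ⊆ Q(√214, √129), and [Q(√214, √129):Q] = 4 (since 214, 129 are distinct squarefree integers > 1 with 27606 not a perfect square). To show equality we compute the minimal polynomial of γ. From γ = √214 + √129: γ^2 = 214 + 2√(27606) + 129 = 343 + 2√(27606), so γ^2 - 343 = 2√(27606); squaring, (γ^2 - 343)^2 = 4·27606, i.e. γ^4 - 686γ^2 + 117649 - 110424 = 0, i.e. γ^4 - 686γ^2 + 7225 = 0. So γ is a root of x^4 - 686x^2 + 7225. This polynomial is irreducible over Q: it has no rational root (each ±√214 ± √129 is irrational), and any factorization into two quadratics over Q would force √(27606) ∈ Q (pairing opposite roots) or √214, √129 ∈ Q (other pairings), all impossible. Hence [Q(γ):Q] = 4 = [Q(√214, √129):Q], so Q(γ) = Q(√214, √129).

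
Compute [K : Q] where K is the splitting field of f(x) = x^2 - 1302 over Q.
[K : Q] = 2

f(x) = x^2 - 1302 factors as (x - √1302)(x + √1302). The splitting field is K = Q(√1302). Since 1302 is squarefree and > 1, it is not a perfect square, so x^2 - 1302 is irreducible over Q and [Q(√1302) : Q] = 2. Hence [K : Q] = 2.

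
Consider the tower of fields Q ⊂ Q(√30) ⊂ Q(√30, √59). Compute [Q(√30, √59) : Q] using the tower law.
[Q(√30, √59) : Q] = 4

[Q(√30):Q] = 2 (min poly x^2 - 30, irreducible since 30 is squarefree > 1). For the top step, suppose √59 ∈ Q(√30), say √59 = c + d√30 with c, d ∈ Q. Squaring: 59 = c^2 + 30d^2 + 2cd√30. Since √30 ∉ Q this forces 2cd = 0. If d = 0 then √59 = c ∈ Q, contradicting 59 squarefree > 1. If c = 0 then 59 = 30d^2, so 30·59 = (30d)^2 is a perfect square in Q — but 30·59 = 1770 is not a perfect square (since 30 and 59 are distinct squarefree integers). Contradiction. Hence √59 ∉ Q(√30), so x^2 - 59 stays irreducible over Q(√30) and [Q(√30, √59) : Q(√30)] = 2. By the tower law, [Q(√30, √59) : Q] = 2 · 2 = 4.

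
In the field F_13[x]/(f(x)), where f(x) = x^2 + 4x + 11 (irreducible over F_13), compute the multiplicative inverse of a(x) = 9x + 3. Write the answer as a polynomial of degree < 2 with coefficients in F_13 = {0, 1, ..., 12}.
a(x)^(-1) ≡ 9x + 7 (mod f(x))

Since f is irreducible over F_13, F_13[x]/(f) is a field and a(x) ≠ 0 has an inverse. Apply the extended Euclidean algorithm to f(x) and a(x) in F_13[x]: f(x) = (3x + 11)·a(x) + (4). The last nonzero remainder is the constant 4 = gcd(f, a) in F_13. Back-substituting through the division chain expresses 4 = s(x)·a(x) + t(x)·f(x) with s(x) ≡ 10x + 2 (mod f), so (10x + 2)·a(x) ≡ 4 (mod f). Multiplying by 4^(-1) ≡ 10 in F_13 gives a(x)^(-1) ≡ 10·(10x + 2) ≡ 9x + 7 (mod f). Check: (9x + 3)·(9x + 7) = 3x^2 + 12x + 8 ≡ 1 (mod x^2 + 4x + 11).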